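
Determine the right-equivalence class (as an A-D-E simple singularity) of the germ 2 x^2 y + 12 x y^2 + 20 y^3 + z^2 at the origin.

D_4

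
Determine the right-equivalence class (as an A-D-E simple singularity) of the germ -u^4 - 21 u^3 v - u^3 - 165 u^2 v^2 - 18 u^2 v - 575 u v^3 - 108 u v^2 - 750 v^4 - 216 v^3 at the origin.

E_7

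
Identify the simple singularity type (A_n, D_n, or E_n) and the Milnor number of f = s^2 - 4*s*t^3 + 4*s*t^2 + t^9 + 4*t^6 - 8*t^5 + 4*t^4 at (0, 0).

Type A_{8}, Milnor number mu = 8.

The Hessian of f at 0 is [[2, 0], [0, 0]] with rank 1, so corank 1. A Groebner basis of the Jacobian ideal J(f) in C{s,t} is {s^2*t^2 + 2*s^2*t + 3*s^2 + 8*s*t^2 + 2*s*t + 2*s + 4*t^2, s^3 - 6*s^2*t - 10*s^2 - 28*s*t^2 - 8*s*t - 8*s - 16*t^2, -s/2 + t^3 - t^2}; counting standard monomials gives mu = 8. Corank 1: A-series; mu = 8 gives A_8.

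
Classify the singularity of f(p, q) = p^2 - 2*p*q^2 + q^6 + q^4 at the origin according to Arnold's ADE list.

A5

The Hessian of f at 0 has rank 1. Corank 1: A-series; mu = 5 gives A_5.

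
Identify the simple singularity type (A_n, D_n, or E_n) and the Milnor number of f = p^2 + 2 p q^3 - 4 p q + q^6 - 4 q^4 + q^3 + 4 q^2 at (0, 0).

The Hessian of f at 0 has rank 1. Corank 1: A-series; mu = 2 gives A_2.

Type A_{2}, Milnor number mu = 2.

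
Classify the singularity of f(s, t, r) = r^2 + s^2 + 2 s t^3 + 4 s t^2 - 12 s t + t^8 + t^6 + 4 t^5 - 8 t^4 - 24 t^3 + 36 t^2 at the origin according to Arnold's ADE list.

The Hessian of f at 0 has rank 2. Corank 1: A-series; mu = 7 gives A_7.

A_7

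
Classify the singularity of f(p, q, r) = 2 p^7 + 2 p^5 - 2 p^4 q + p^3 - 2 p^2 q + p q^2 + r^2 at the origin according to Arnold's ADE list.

D_8

The Hessian of f at 0 has rank 1. Corank 2; j^3 = p*(p - q)^2 has shape L^2 M (L != M), so D-series; mu = 8 gives D_8.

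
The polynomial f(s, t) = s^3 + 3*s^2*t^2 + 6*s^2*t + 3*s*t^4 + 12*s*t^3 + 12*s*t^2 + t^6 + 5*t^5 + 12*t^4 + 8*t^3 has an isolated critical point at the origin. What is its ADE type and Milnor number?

Type E8, Milnor number mu = 8.

The Hessian of f at 0 has rank 0. Corank 2; j^3 = (s + 2*t)^3 is a perfect cube, so E-series; the 5-jet and mu = 8 give E_8.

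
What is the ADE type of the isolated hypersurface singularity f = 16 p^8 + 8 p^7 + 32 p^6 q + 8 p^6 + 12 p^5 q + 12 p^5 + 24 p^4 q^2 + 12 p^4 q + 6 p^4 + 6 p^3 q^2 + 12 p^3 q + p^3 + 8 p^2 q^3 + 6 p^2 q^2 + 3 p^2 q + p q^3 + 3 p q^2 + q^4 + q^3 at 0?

E_{7}

The Hessian of f at 0 has rank 0. Corank 2; j^3 = (p + q)^3 is a perfect cube, so E-series; the 4-jet and mu = 7 give E_7.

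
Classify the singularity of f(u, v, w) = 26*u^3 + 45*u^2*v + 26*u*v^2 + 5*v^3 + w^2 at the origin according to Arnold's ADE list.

D_{4}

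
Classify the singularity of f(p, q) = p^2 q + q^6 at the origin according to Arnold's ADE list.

D_{7}

The Hessian of f at 0 is [[0, 0], [0, 0]] with rank 0, so corank 2. A Groebner basis of the Jacobian ideal J(f) in C{p,q} is {p^2/6 + q^5, p^3, p*q}; counting standard monomials gives mu = 7. Corank 2; j^3 = p^2*q has shape L^2 M (L != M), so D-series; mu = 7 gives D_7.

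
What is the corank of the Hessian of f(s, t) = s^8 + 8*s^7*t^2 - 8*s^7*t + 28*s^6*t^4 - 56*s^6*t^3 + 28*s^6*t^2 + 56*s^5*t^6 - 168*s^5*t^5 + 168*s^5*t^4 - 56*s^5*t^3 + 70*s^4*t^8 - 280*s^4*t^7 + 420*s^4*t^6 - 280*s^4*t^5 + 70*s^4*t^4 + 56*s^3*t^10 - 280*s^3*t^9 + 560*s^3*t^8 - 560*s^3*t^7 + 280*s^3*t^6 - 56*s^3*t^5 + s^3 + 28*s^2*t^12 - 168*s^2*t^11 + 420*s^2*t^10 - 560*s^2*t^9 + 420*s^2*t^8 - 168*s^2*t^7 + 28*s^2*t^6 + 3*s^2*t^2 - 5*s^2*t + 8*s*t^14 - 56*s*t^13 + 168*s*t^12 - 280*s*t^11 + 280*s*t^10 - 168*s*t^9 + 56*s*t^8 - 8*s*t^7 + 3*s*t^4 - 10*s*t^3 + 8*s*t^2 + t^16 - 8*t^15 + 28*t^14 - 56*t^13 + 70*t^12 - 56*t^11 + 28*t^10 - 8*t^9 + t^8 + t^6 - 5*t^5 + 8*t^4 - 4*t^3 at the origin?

2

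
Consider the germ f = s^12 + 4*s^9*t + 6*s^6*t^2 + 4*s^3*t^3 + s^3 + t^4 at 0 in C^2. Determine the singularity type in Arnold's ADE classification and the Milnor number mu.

The Hessian of f at 0 is [[0, 0], [0, 0]] with rank 0, so corank 2. A Groebner basis of the Jacobian ideal J(f) in C{s,t} is {t^3, s^2}; counting standard monomials gives mu = 6. Corank 2; j^3 = s^3 is a perfect cube, so E-series; the 4-jet and mu = 6 give E_6.

Type E6, Milnor number mu = 6.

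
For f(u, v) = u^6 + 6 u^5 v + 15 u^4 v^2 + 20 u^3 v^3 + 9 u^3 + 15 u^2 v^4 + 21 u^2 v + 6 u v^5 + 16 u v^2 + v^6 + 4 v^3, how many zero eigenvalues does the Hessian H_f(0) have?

The Hessian at 0 is [[0, 0], [0, 0]] of rank 0; hence corank 2.

2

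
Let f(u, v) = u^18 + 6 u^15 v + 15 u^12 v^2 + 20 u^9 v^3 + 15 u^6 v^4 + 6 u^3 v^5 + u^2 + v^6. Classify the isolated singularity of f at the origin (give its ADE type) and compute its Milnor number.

The Hessian of f at 0 has rank 1. Corank 1: A-series; mu = 5 gives A_5.

Type A5, Milnor number mu = 5.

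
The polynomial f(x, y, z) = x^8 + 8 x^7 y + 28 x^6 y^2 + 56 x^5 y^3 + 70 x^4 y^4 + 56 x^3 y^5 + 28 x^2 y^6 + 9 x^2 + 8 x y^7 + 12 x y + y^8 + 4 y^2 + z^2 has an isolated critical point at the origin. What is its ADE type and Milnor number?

Type A_7, Milnor number mu = 7.

The Hessian of f at 0 has rank 2. Corank 1: A-series; mu = 7 gives A_7.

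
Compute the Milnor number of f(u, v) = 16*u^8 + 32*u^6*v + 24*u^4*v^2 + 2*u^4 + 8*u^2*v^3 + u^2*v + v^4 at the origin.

The Hessian of f at 0 has rank 0. Corank 2; j^3 = u^2*v has shape L^2 M (L != M), so D-series; mu = 5 gives D_5.

5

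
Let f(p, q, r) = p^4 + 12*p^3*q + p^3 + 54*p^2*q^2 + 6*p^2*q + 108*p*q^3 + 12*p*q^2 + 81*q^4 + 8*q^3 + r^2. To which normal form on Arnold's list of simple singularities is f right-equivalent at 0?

E_6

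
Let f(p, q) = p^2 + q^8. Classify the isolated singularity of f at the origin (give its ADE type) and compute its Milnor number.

Type A_{7}, Milnor number mu = 7.

The Hessian of f at 0 has rank 1. Corank 1: A-series; mu = 7 gives A_7.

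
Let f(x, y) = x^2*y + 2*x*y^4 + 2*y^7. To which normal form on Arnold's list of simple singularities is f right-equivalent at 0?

D_{8}

The Hessian of f at 0 is [[0, 0], [0, 0]] with rank 0, so corank 2. A Groebner basis of the Jacobian ideal J(f) in C{x,y} is {-x^2/6 + x*y^3, x*y + y^4, x^3, x^2*y}; counting standard monomials gives mu = 8. Corank 2; j^3 = x^2*y has shape L^2 M (L != M), so D-series; mu = 8 gives D_8.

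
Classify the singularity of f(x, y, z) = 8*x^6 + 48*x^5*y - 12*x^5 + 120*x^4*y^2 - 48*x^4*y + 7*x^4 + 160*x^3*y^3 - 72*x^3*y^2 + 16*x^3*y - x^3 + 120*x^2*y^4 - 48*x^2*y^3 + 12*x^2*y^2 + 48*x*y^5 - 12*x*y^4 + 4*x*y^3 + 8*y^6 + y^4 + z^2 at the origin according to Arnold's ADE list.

The Hessian of f at 0 has rank 1. Corank 2; j^3 = -x^3 is a perfect cube, so E-series; the 4-jet and mu = 6 give E_6.

E_6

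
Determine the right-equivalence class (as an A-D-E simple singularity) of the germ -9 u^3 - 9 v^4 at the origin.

The Hessian of f at 0 has rank 0. Corank 2; j^3 = -9*u^3 is a perfect cube, so E-series; the 4-jet and mu = 6 give E_6.

E_{6}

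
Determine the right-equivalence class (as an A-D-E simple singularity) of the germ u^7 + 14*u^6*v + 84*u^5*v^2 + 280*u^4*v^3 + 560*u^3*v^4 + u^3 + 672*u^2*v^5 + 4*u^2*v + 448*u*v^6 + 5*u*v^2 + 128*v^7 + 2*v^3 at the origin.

The Hessian of f at 0 has rank 0. Corank 2; j^3 = (u + v)^2*(u + 2*v) has shape L^2 M (L != M), so D-series; mu = 8 gives D_8.

D8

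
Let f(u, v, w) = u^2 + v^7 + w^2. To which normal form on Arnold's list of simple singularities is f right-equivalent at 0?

A6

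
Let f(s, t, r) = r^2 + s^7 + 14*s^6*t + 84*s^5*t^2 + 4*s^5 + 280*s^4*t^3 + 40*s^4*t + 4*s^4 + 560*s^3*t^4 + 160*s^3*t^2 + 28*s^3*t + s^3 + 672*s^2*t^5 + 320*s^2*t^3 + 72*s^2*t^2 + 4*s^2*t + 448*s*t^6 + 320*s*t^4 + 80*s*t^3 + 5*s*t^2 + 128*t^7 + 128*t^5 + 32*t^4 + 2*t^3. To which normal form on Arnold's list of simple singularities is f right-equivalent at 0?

The Hessian of f at 0 has rank 1. Corank 2; j^3 = (s + t)^2*(s + 2*t) has shape L^2 M (L != M), so D-series; mu = 8 gives D_8.

D_{8}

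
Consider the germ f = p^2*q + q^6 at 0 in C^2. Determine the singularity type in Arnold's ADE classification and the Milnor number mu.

The Hessian of f at 0 is [[0, 0], [0, 0]] with rank 0, so corank 2. A Groebner basis of the Jacobian ideal J(f) in C{p,q} is {p^2/6 + q^5, p^3, p*q}; counting standard monomials gives mu = 7. Corank 2; j^3 = p^2*q has shape L^2 M (L != M), so D-series; mu = 7 gives D_7.

Type D_7, Milnor number mu = 7.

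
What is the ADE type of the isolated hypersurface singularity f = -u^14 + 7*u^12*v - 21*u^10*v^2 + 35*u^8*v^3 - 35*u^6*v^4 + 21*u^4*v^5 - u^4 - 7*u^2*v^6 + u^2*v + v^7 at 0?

D_8

The Hessian of f at 0 has rank 0. Corank 2; j^3 = u^2*v has shape L^2 M (L != M), so D-series; mu = 8 gives D_8.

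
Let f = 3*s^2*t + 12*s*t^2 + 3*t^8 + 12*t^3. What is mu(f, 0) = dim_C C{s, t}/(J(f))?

9

The Hessian of f at 0 is [[0, 0], [0, 0]] with rank 0, so corank 2. A Groebner basis of the Jacobian ideal J(f) in C{s,t} is {s^2/8 + t^7 - t^2/2, s^3 + 8*t^3, s*t + 2*t^2}; counting standard monomials gives mu = 9. Corank 2; j^3 = 3*t*(s + 2*t)^2 has shape L^2 M (L != M), so D-series; mu = 9 gives D_9.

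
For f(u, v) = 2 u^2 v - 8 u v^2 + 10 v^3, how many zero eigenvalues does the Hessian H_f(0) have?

2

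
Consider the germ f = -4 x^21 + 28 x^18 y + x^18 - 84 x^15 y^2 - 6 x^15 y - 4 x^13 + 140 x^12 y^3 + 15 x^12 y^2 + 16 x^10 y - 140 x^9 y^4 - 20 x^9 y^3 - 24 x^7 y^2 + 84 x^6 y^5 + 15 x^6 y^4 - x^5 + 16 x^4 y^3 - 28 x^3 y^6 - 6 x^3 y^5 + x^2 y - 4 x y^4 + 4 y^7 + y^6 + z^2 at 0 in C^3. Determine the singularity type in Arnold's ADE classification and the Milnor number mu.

The Hessian of f at 0 is [[0, 0, 0], [0, 0, 0], [0, 0, 2]] with rank 1, so corank 2. A Groebner basis of the Jacobian ideal J(f) in C{x,y,z} is {-x*y/2 + y^4, x^3, x^2*y, x^2/3 + x*y^2, z}; counting standard monomials gives mu = 7. Corank 2; j^3 = x^2*y has shape L^2 M (L != M), so D-series; mu = 7 gives D_7.

Type D7, Milnor number mu = 7.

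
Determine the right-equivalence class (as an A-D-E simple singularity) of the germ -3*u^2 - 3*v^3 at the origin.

A_2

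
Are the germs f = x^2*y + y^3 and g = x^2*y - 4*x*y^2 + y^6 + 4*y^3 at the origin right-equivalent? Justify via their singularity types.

No.

The Hessian of f at 0 has rank 0. Corank 2; j^3 = y*(x^2 + y^2) splits into three distinct lines over C (the quadratic factor has nonzero discriminant), so D_4. The Hessian of g at 0 has rank 0. Corank 2; j^3 = y*(x - 2*y)^2 has shape L^2 M (L != M), so D-series; mu = 7 gives D_7. f is D_4 but g is D_7, hence not right-equivalent.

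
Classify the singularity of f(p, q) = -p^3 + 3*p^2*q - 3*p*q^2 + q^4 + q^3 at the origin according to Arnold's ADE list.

The Hessian of f at 0 is [[0, 0], [0, 0]] with rank 0, so corank 2. A Groebner basis of the Jacobian ideal J(f) in C{p,q} is {q^3, p^2 - 2*p*q + q^2}; counting standard monomials gives mu = 6. Corank 2; j^3 = -(p - q)^3 is a perfect cube, so E-series; the 4-jet and mu = 6 give E_6.

E6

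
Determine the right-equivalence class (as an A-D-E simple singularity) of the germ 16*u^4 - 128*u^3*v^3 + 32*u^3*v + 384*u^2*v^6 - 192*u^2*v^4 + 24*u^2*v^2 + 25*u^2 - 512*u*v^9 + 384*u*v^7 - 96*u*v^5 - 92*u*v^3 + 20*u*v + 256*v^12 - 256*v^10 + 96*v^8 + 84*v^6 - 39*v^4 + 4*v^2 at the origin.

A_3

The Hessian of f at 0 is [[50, 20], [20, 8]] with rank 1, so corank 1. A Groebner basis of the Jacobian ideal J(f) in C{u,v} is {v^3, u + 2*v/5}; counting standard monomials gives mu = 3. Corank 1: A-series; mu = 3 gives A_3.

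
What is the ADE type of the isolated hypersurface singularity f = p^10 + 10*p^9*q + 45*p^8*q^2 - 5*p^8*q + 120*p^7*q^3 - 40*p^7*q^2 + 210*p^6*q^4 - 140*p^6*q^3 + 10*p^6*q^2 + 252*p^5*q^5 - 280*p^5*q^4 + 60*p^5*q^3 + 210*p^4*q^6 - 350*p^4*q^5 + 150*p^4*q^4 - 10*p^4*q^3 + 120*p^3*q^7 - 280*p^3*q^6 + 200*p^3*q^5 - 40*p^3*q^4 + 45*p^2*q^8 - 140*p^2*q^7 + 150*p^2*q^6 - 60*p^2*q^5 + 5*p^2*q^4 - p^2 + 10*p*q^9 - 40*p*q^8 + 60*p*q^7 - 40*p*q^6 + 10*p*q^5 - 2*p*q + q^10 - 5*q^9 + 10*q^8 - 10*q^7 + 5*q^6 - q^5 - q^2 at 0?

A4

The Hessian of f at 0 is [[-2, -2], [-2, -2]] with rank 1, so corank 1. A Groebner basis of the Jacobian ideal J(f) in C{p,q} is {q^4, p + q}; counting standard monomials gives mu = 4. Corank 1: A-series; mu = 4 gives A_4.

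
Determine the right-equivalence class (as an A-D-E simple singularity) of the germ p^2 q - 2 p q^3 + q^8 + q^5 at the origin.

D_9

The Hessian of f at 0 has rank 0. Corank 2; j^3 = p^2*q has shape L^2 M (L != M), so D-series; mu = 9 gives D_9.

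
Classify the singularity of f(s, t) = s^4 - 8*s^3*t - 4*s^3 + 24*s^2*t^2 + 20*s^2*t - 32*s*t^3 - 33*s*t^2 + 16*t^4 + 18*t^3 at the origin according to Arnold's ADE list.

D_{5}

The Hessian of f at 0 is [[0, 0], [0, 0]] with rank 0, so corank 2. A Groebner basis of the Jacobian ideal J(f) in C{s,t} is {s*t^2 + 6*s*t - 9*t^2, 4*s*t + t^3 - 6*t^2, s^2 - 7*s*t/2 + 3*t^2}; counting standard monomials gives mu = 5. Corank 2; j^3 = -(s - 2*t)*(2*s - 3*t)^2 has shape L^2 M (L != M), so D-series; mu = 5 gives D_5.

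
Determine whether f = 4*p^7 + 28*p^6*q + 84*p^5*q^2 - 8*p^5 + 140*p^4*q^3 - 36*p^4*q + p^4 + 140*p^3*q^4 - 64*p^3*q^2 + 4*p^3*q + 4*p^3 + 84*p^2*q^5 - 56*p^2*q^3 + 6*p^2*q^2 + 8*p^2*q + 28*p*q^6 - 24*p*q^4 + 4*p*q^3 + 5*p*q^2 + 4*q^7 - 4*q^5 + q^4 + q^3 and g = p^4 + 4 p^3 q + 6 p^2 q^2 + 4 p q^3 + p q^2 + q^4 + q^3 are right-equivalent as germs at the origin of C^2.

Yes.

The Hessian of f at 0 has rank 0. Corank 2; j^3 = (p + q)*(2*p + q)^2 has shape L^2 M (L != M), so D-series; mu = 5 gives D_5. The Hessian of g at 0 has rank 0. Corank 2; j^3 = q^2*(p + q) has shape L^2 M (L != M), so D-series; mu = 5 gives D_5. Both have type D_5, hence right-equivalent.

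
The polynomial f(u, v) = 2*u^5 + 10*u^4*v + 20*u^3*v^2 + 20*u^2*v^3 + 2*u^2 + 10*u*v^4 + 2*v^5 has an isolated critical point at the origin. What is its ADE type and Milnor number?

Type A_4, Milnor number mu = 4.

The Hessian of f at 0 has rank 1. Corank 1: A-series; mu = 4 gives A_4.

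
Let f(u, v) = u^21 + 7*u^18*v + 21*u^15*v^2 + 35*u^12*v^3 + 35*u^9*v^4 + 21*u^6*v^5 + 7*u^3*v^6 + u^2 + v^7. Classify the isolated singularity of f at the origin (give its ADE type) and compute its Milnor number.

Type A_6, Milnor number mu = 6.

The Hessian of f at 0 has rank 1. Corank 1: A-series; mu = 6 gives A_6.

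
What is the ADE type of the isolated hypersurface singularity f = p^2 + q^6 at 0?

The Hessian of f at 0 is [[2, 0], [0, 0]] with rank 1, so corank 1. A Groebner basis of the Jacobian ideal J(f) in C{p,q} is {q^5, p}; counting standard monomials gives mu = 5. Corank 1: A-series; mu = 5 gives A_5.

A5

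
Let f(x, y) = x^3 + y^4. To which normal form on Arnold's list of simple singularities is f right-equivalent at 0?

E_6

The Hessian of f at 0 is [[0, 0], [0, 0]] with rank 0, so corank 2. A Groebner basis of the Jacobian ideal J(f) in C{x,y} is {y^3, x^2}; counting standard monomials gives mu = 6. Corank 2; j^3 = x^3 is a perfect cube, so E-series; the 4-jet and mu = 6 give E_6.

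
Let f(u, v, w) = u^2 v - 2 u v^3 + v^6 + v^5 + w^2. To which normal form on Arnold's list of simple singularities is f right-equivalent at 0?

The Hessian of f at 0 has rank 1. Corank 2; j^3 = u^2*v has shape L^2 M (L != M), so D-series; mu = 7 gives D_7.

D_7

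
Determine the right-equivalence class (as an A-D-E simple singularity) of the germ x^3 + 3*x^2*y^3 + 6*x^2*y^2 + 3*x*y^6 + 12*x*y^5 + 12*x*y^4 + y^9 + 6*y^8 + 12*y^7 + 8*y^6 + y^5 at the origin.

The Hessian of f at 0 is [[0, 0], [0, 0]] with rank 0, so corank 2. A Groebner basis of the Jacobian ideal J(f) in C{x,y} is {x^2/2 + x*y^3 + 2*x*y^2, y^4, x^3, x^2*y - 2*x^2 - 8*x*y^2}; counting standard monomials gives mu = 8. Corank 2; j^3 = x^3 is a perfect cube, so E-series; the 5-jet and mu = 8 give E_8.

E8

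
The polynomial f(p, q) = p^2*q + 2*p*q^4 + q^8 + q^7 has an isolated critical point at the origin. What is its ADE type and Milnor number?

Type D9, Milnor number mu = 9.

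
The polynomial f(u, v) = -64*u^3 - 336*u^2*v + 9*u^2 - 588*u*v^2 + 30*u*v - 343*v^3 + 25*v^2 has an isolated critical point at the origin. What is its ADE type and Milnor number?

The Hessian of f at 0 has rank 1. Corank 1: A-series; mu = 2 gives A_2.

Type A_{2}, Milnor number mu = 2.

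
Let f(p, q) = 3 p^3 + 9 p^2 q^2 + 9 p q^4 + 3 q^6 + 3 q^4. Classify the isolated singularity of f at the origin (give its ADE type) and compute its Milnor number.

Type E_{6}, Milnor number mu = 6.

The Hessian of f at 0 has rank 0. Corank 2; j^3 = 3*p^3 is a perfect cube, so E-series; the 4-jet and mu = 6 give E_6.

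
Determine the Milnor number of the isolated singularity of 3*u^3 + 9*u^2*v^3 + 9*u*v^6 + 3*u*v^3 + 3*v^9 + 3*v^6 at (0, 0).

7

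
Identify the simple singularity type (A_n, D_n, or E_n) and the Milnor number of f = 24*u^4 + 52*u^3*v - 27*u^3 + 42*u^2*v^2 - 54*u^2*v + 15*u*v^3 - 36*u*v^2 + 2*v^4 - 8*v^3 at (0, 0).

Type E_{7}, Milnor number mu = 7.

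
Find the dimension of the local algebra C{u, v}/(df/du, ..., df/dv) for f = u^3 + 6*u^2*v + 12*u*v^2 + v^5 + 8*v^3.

8

The Hessian of f at 0 has rank 0. Corank 2; j^3 = (u + 2*v)^3 is a perfect cube, so E-series; the 5-jet and mu = 8 give E_8.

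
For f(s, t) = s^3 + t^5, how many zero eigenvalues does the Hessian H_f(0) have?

2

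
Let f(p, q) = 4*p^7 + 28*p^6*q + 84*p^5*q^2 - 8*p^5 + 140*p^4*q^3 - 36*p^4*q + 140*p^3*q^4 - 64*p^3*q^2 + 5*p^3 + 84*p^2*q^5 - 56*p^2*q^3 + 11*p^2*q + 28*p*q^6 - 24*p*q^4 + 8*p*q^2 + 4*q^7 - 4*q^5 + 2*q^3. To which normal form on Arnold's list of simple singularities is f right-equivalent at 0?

D4

The Hessian of f at 0 has rank 0. Corank 2; j^3 = (p + q)*(5*p^2 + 6*p*q + 2*q^2) splits into three distinct lines over C (the quadratic factor has nonzero discriminant), so D_4.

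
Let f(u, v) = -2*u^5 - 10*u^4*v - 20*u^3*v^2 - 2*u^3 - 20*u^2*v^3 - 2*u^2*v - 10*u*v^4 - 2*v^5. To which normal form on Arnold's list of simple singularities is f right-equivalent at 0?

The Hessian of f at 0 has rank 0. Corank 2; j^3 = -2*u^2*(u + v) has shape L^2 M (L != M), so D-series; mu = 6 gives D_6.

D_6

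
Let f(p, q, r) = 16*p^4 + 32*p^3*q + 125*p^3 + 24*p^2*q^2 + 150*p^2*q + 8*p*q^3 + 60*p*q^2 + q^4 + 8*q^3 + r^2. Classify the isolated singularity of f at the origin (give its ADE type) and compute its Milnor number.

Type E_6, Milnor number mu = 6.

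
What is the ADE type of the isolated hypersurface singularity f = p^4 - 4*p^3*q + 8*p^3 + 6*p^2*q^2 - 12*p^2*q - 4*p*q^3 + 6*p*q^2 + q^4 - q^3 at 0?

E6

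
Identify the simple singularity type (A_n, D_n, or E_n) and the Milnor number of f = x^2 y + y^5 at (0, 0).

Type D_6, Milnor number mu = 6.

The Hessian of f at 0 has rank 0. Corank 2; j^3 = x^2*y has shape L^2 M (L != M), so D-series; mu = 6 gives D_6.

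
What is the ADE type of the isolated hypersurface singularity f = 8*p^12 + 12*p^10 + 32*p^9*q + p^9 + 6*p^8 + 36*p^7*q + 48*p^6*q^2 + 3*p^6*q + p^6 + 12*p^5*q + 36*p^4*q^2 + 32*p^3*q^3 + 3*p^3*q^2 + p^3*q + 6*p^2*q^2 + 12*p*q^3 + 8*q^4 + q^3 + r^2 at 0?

E7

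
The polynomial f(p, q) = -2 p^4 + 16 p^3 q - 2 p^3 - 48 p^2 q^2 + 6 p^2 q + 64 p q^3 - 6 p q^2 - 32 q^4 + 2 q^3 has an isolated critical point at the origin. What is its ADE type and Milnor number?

Type E_6, Milnor number mu = 6.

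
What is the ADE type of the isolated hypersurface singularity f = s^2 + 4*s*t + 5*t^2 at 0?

A_{1}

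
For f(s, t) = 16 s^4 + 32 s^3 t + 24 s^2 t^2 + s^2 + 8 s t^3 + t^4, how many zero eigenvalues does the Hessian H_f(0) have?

1

The Hessian at 0 is [[2, 0], [0, 0]] of rank 1; hence corank 1.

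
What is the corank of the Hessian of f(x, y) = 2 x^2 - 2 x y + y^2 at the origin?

0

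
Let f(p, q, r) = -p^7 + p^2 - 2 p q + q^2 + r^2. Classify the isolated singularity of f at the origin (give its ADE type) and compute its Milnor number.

The Hessian of f at 0 has rank 2. Corank 1: A-series; mu = 6 gives A_6.

Type A6, Milnor number mu = 6.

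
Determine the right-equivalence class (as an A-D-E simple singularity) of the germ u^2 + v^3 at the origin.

The Hessian of f at 0 is [[2, 0], [0, 0]] with rank 1, so corank 1. A Groebner basis of the Jacobian ideal J(f) in C{u,v} is {v^2, u}; counting standard monomials gives mu = 2. Corank 1: A-series; mu = 2 gives A_2.

A_2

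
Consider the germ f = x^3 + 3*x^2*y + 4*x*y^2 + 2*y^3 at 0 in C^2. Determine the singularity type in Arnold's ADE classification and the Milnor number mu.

Type D_4, Milnor number mu = 4.

The Hessian of f at 0 has rank 0. Corank 2; j^3 = (x + y)*(x^2 + 2*x*y + 2*y^2) splits into three distinct lines over C (the quadratic factor has nonzero discriminant), so D_4.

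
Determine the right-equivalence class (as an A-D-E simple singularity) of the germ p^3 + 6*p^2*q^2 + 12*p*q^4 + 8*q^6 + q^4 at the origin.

E_{6}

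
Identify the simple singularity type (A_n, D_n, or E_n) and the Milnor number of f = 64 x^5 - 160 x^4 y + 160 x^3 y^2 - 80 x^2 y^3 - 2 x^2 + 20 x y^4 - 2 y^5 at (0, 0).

Type A_{4}, Milnor number mu = 4.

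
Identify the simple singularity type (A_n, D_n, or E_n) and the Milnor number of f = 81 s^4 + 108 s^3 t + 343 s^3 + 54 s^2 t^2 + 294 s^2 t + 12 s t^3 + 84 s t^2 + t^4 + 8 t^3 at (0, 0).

Type E_6, Milnor number mu = 6.

The Hessian of f at 0 has rank 0. Corank 2; j^3 = (7*s + 2*t)^3 is a perfect cube, so E-series; the 4-jet and mu = 6 give E_6.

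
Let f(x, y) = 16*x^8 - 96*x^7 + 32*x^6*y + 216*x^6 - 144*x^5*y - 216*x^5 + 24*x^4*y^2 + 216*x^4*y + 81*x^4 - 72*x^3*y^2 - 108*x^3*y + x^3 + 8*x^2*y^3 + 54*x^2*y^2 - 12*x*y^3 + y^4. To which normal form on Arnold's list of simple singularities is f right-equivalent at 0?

The Hessian of f at 0 has rank 0. Corank 2; j^3 = x^3 is a perfect cube, so E-series; the 4-jet and mu = 6 give E_6.

E6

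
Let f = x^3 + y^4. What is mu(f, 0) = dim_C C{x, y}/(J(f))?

6

The Hessian of f at 0 has rank 0. Corank 2; j^3 = x^3 is a perfect cube, so E-series; the 4-jet and mu = 6 give E_6.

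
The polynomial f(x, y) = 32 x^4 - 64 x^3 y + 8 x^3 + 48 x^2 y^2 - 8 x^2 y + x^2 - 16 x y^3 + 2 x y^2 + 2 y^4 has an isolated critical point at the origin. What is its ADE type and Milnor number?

The Hessian of f at 0 has rank 1. Corank 1: A-series; mu = 3 gives A_3.

Type A_3, Milnor number mu = 3.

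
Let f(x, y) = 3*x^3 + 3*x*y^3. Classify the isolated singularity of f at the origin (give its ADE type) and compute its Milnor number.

The Hessian of f at 0 is [[0, 0], [0, 0]] with rank 0, so corank 2. A Groebner basis of the Jacobian ideal J(f) in C{x,y} is {x^3, x*y^2, 3*x^2 + y^3}; counting standard monomials gives mu = 7. Corank 2; j^3 = 3*x^3 is a perfect cube, so E-series; the 4-jet and mu = 7 give E_7.

Type E_7, Milnor number mu = 7.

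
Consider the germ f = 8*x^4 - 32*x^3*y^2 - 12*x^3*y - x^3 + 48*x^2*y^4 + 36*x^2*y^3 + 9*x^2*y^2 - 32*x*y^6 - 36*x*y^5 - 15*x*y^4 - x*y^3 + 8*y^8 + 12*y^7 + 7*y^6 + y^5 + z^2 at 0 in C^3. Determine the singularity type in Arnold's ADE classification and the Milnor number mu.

Type E7, Milnor number mu = 7.

The Hessian of f at 0 is [[0, 0, 0], [0, 0, 0], [0, 0, 2]] with rank 1, so corank 2. A Groebner basis of the Jacobian ideal J(f) in C{x,y,z} is {x^2/3 + y^4 + y^3/9, x^3, x^2*y - x^2/9 - y^3/27, -x^2/9 + x*y^2 - y^3/27, z}; counting standard monomials gives mu = 7. Corank 2; j^3 = -x^3 is a perfect cube, so E-series; the 4-jet and mu = 7 give E_7.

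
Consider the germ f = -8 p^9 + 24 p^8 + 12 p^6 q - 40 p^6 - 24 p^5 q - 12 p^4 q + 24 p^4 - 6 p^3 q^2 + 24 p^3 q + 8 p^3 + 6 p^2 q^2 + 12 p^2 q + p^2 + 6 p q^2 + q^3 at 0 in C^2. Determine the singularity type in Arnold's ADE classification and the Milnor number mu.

Type A_{2}, Milnor number mu = 2.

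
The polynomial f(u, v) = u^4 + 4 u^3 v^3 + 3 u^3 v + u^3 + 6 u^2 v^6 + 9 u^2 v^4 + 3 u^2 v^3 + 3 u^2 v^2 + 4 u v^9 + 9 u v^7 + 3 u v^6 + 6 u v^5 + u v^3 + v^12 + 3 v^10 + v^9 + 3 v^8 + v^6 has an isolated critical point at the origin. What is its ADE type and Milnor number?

Type E7, Milnor number mu = 7.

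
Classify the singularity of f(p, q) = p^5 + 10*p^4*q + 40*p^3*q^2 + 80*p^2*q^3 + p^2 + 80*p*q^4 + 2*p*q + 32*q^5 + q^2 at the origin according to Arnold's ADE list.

A4

The Hessian of f at 0 is [[2, 2], [2, 2]] with rank 1, so corank 1. A Groebner basis of the Jacobian ideal J(f) in C{p,q} is {q^4, p + q}; counting standard monomials gives mu = 4. Corank 1: A-series; mu = 4 gives A_4.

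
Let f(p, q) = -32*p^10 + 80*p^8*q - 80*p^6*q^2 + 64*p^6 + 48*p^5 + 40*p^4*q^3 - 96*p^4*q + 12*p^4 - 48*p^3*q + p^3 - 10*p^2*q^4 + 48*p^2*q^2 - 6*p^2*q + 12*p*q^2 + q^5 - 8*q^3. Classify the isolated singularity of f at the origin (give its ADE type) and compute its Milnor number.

The Hessian of f at 0 is [[0, 0], [0, 0]] with rank 0, so corank 2. A Groebner basis of the Jacobian ideal J(f) in C{p,q} is {-p^2/512 + p*q^3 - p*q^2/16 + p*q/128 + q^3/8 - q^2/128, q^4, p^3 + 3*p^2/8 - 3*p*q/2 - 8*q^3 + 3*q^2/2, p^2*q + p^2/16 - 2*p*q^2 - p*q/4 + q^2/4}; counting standard monomials gives mu = 8. Corank 2; j^3 = (p - 2*q)^3 is a perfect cube, so E-series; the 5-jet and mu = 8 give E_8.

Type E_{8}, Milnor number mu = 8.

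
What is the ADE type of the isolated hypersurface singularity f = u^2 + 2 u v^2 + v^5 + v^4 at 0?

A4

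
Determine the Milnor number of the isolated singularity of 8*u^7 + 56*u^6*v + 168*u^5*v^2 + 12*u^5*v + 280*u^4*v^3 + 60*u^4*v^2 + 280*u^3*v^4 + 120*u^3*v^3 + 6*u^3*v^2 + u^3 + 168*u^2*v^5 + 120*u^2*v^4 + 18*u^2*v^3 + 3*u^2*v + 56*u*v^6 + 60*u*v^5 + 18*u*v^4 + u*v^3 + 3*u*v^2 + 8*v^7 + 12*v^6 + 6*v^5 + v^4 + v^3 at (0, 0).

The Hessian of f at 0 has rank 0. Corank 2; j^3 = (u + v)^3 is a perfect cube, so E-series; the 4-jet and mu = 7 give E_7.

7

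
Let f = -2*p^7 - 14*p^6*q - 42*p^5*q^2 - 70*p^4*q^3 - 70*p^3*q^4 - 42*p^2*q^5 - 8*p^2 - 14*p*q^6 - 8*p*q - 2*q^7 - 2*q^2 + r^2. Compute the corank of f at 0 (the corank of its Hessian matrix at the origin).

Hessian at 0 has rank 2.

1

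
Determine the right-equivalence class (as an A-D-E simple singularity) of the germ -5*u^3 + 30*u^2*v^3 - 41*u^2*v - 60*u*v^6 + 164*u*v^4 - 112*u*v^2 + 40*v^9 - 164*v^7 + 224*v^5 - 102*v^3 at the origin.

D_4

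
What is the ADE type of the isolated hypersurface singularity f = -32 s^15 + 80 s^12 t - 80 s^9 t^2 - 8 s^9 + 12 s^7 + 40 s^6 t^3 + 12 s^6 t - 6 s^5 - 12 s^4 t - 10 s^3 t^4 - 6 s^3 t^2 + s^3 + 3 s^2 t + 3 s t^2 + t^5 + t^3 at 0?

E_{8}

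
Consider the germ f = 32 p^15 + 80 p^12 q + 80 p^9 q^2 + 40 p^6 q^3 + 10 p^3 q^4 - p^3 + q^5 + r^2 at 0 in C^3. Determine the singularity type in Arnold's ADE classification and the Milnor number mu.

The Hessian of f at 0 has rank 1. Corank 2; j^3 = -p^3 is a perfect cube, so E-series; the 5-jet and mu = 8 give E_8.

Type E8, Milnor number mu = 8.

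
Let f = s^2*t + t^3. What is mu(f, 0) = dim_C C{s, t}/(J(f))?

The Hessian of f at 0 is [[0, 0], [0, 0]] with rank 0, so corank 2. A Groebner basis of the Jacobian ideal J(f) in C{s,t} is {t^3, s^2 + 3*t^2, s*t}; counting standard monomials gives mu = 4. Corank 2; j^3 = t*(s^2 + t^2) splits into three distinct lines over C (the quadratic factor has nonzero discriminant), so D_4.

4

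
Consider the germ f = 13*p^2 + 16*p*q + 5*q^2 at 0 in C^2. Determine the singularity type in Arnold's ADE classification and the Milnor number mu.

Type A_1, Milnor number mu = 1.

The Hessian of f at 0 has rank 2. Corank 0: nondegenerate Morse point, so A_1.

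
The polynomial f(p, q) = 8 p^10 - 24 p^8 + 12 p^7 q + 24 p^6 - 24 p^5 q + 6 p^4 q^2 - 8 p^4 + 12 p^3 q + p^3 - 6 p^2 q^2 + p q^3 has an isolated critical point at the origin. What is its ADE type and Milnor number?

Type E7, Milnor number mu = 7.

The Hessian of f at 0 is [[0, 0], [0, 0]] with rank 0, so corank 2. A Groebner basis of the Jacobian ideal J(f) in C{p,q} is {3*p^2/4 + q^4 + q^3/4, p^3, p^2*q - p^2/4 - q^3/12, -p^2 + p*q^2 - q^3/3}; counting standard monomials gives mu = 7. Corank 2; j^3 = p^3 is a perfect cube, so E-series; the 4-jet and mu = 7 give E_7.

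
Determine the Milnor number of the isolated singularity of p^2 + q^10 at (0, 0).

The Hessian of f at 0 has rank 1. Corank 1: A-series; mu = 9 gives A_9.

9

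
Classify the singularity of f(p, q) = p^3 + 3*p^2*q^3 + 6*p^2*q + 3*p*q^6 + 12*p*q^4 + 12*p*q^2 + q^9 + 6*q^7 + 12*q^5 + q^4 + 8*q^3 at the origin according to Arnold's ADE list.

E_6

The Hessian of f at 0 has rank 0. Corank 2; j^3 = (p + 2*q)^3 is a perfect cube, so E-series; the 4-jet and mu = 6 give E_6.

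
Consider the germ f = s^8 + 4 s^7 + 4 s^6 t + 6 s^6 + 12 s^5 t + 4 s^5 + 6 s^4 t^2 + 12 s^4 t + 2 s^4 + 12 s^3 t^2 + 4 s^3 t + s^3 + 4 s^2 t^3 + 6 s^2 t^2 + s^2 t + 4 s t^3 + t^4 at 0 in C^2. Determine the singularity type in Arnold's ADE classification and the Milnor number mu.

Type D_5, Milnor number mu = 5.

The Hessian of f at 0 has rank 0. Corank 2; j^3 = s^2*(s + t) has shape L^2 M (L != M), so D-series; mu = 5 gives D_5.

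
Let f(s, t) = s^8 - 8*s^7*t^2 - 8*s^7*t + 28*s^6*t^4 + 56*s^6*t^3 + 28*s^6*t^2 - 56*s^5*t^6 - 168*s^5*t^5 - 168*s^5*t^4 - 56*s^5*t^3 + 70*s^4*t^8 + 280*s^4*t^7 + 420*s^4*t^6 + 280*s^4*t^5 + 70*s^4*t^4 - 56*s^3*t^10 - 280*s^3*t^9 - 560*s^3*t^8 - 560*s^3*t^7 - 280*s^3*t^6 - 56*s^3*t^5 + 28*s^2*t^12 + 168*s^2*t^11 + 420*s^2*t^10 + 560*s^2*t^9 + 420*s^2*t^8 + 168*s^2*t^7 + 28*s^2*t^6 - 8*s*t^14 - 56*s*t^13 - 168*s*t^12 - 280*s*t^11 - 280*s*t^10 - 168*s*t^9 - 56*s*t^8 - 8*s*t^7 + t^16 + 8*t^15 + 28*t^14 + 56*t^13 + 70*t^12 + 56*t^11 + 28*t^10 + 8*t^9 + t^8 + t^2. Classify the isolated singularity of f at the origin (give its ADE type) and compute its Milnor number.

Type A_{7}, Milnor number mu = 7.

The Hessian of f at 0 is [[0, 0], [0, 2]] with rank 1, so corank 1. A Groebner basis of the Jacobian ideal J(f) in C{s,t} is {s^7, t}; counting standard monomials gives mu = 7. Corank 1: A-series; mu = 7 gives A_7.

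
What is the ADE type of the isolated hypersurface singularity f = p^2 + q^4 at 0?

A_{3}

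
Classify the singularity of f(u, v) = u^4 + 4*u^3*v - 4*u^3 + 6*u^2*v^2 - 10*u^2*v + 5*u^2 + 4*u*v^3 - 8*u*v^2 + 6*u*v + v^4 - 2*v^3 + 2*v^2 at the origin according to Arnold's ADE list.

The Hessian of f at 0 is [[10, 6], [6, 4]] with rank 2, so corank 0. A Groebner basis of the Jacobian ideal J(f) in C{u,v} is {u, v}; counting standard monomials gives mu = 1. Corank 0: nondegenerate Morse point, so A_1.

A_1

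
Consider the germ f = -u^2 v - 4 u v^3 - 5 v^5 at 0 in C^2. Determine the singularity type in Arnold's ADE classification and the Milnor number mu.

Type D6, Milnor number mu = 6.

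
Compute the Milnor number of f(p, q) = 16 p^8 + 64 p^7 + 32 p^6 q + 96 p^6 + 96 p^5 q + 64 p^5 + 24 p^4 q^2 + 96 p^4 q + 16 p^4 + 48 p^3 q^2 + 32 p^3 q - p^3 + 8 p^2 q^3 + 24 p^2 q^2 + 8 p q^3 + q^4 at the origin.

The Hessian of f at 0 has rank 0. Corank 2; j^3 = -p^3 is a perfect cube, so E-series; the 4-jet and mu = 6 give E_6.

6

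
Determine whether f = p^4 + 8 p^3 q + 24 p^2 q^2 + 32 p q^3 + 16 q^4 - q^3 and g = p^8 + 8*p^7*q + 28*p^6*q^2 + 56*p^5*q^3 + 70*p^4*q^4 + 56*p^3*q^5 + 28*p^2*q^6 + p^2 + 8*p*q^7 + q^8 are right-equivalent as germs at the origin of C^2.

No.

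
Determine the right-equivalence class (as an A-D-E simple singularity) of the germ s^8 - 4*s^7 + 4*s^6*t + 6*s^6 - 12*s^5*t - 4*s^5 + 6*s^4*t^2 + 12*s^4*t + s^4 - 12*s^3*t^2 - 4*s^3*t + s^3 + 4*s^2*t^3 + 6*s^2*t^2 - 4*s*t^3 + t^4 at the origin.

E_{6}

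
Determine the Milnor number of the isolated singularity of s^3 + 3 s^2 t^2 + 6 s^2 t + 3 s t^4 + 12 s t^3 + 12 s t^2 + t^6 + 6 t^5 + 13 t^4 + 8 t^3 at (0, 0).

The Hessian of f at 0 has rank 0. Corank 2; j^3 = (s + 2*t)^3 is a perfect cube, so E-series; the 4-jet and mu = 6 give E_6.

6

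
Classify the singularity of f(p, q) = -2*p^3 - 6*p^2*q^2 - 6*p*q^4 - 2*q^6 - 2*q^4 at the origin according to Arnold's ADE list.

The Hessian of f at 0 is [[0, 0], [0, 0]] with rank 0, so corank 2. A Groebner basis of the Jacobian ideal J(f) in C{p,q} is {p^3, p^2*q, p^2/2 + p*q^2, q^3}; counting standard monomials gives mu = 6. Corank 2; j^3 = -2*p^3 is a perfect cube, so E-series; the 4-jet and mu = 6 give E_6.

E6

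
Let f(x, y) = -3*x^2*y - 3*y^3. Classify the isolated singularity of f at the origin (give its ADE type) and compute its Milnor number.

Type D_4, Milnor number mu = 4.

The Hessian of f at 0 is [[0, 0], [0, 0]] with rank 0, so corank 2. A Groebner basis of the Jacobian ideal J(f) in C{x,y} is {y^3, x^2 + 3*y^2, x*y}; counting standard monomials gives mu = 4. Corank 2; j^3 = -3*y*(x^2 + y^2) splits into three distinct lines over C (the quadratic factor has nonzero discriminant), so D_4.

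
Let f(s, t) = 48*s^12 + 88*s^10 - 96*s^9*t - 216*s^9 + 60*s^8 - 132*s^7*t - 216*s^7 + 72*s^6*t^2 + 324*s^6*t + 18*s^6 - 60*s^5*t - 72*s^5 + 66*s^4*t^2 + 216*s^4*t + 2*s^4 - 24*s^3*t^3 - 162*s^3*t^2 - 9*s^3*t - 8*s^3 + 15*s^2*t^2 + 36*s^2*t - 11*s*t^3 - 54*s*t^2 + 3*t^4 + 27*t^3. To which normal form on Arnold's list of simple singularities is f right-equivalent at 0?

E_7

The Hessian of f at 0 has rank 0. Corank 2; j^3 = -(2*s - 3*t)^3 is a perfect cube, so E-series; the 4-jet and mu = 7 give E_7.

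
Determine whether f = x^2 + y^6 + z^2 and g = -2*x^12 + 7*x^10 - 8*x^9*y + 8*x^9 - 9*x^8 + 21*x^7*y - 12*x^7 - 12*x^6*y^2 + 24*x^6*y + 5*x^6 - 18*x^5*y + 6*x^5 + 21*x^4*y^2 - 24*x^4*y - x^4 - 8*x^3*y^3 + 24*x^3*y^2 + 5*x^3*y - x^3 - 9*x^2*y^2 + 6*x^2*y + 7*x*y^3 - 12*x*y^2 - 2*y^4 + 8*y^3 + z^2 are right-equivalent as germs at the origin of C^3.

No.

The Hessian of f at 0 has rank 2. Corank 1: A-series; mu = 5 gives A_5. The Hessian of g at 0 has rank 1. Corank 2; j^3 = -(x - 2*y)^3 is a perfect cube, so E-series; the 4-jet and mu = 7 give E_7. f is A_5 but g is E_7, hence not right-equivalent.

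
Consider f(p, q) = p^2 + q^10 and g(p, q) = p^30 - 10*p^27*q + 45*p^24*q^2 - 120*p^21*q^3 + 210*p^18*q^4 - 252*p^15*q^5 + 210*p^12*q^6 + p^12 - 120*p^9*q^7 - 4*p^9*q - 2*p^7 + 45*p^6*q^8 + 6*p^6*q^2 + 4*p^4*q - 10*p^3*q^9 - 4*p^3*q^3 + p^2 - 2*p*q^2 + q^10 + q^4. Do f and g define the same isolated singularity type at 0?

The Hessian of f at 0 has rank 1. Corank 1: A-series; mu = 9 gives A_9. The Hessian of g at 0 has rank 1. Corank 1: A-series; mu = 9 gives A_9. Both have type A_9, hence right-equivalent.

Yes.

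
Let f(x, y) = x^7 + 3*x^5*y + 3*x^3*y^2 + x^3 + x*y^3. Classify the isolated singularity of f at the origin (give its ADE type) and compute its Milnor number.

Type E_7, Milnor number mu = 7.

The Hessian of f at 0 has rank 0. Corank 2; j^3 = x^3 is a perfect cube, so E-series; the 4-jet and mu = 7 give E_7.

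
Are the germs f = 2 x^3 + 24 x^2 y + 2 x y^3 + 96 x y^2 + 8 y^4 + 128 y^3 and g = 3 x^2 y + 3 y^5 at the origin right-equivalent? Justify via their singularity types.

The Hessian of f at 0 is [[0, 0], [0, 0]] with rank 0, so corank 2. A Groebner basis of the Jacobian ideal J(f) in C{x,y} is {x^3 + 12*x^2*y + 384*x^2 + 3072*x*y + 6144*y^2, -12*x^2 + x*y^2 - 96*x*y - 192*y^2, 3*x^2 + 24*x*y + y^3 + 48*y^2}; counting standard monomials gives mu = 7. Corank 2; j^3 = 2*(x + 4*y)^3 is a perfect cube, so E-series; the 4-jet and mu = 7 give E_7. The Hessian of g at 0 is [[0, 0], [0, 0]] with rank 0, so corank 2. A Groebner basis of the Jacobian ideal J(g) in C{x,y} is {x^2/5 + y^4, x^3, x*y}; counting standard monomials gives mu = 6. Corank 2; j^3 = 3*x^2*y has shape L^2 M (L != M), so D-series; mu = 6 gives D_6. f is E_7 but g is D_6, hence not right-equivalent.

No.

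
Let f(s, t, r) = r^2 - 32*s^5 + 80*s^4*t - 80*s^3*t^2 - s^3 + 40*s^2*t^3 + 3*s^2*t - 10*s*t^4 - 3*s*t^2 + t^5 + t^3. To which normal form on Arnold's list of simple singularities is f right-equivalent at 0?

E8

The Hessian of f at 0 has rank 1. Corank 2; j^3 = -(s - t)^3 is a perfect cube, so E-series; the 5-jet and mu = 8 give E_8.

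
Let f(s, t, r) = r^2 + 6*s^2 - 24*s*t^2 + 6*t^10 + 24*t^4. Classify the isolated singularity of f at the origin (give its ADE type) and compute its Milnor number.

The Hessian of f at 0 has rank 2. Corank 1: A-series; mu = 9 gives A_9.

Type A_{9}, Milnor number mu = 9.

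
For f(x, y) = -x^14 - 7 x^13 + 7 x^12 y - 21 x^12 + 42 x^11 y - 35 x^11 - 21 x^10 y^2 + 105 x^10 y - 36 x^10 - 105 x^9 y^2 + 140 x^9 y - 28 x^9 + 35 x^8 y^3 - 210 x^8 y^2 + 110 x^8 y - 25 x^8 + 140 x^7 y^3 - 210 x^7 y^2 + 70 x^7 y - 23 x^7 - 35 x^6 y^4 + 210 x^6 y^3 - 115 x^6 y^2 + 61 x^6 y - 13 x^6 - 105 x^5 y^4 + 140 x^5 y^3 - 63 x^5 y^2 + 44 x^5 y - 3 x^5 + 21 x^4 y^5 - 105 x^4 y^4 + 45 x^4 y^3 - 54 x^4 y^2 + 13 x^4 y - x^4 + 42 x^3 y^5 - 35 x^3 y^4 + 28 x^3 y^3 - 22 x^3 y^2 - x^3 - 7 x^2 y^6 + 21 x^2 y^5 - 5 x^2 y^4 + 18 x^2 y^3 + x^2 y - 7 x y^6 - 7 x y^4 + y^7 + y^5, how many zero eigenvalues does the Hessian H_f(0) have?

2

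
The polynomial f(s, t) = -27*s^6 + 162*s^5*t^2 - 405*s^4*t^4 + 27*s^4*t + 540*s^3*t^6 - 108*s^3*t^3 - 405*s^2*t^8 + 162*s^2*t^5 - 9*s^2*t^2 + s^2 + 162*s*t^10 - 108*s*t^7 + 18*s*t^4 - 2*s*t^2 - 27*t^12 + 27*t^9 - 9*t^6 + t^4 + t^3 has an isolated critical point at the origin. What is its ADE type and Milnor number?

The Hessian of f at 0 has rank 1. Corank 1: A-series; mu = 2 gives A_2.

Type A2, Milnor number mu = 2.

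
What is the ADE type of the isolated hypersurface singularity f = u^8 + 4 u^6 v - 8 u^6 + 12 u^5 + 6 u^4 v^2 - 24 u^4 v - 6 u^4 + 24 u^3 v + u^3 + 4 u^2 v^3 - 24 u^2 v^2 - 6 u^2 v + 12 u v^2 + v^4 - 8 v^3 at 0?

E_6

The Hessian of f at 0 is [[0, 0], [0, 0]] with rank 0, so corank 2. A Groebner basis of the Jacobian ideal J(f) in C{u,v} is {u^3 - 3*u^2/4 + 3*u*v - 3*v^2, u^2*v - u^2/4 + u*v - v^2, -u^2/16 + u*v^2 + u*v/4 - v^2/4, v^3}; counting standard monomials gives mu = 6. Corank 2; j^3 = (u - 2*v)^3 is a perfect cube, so E-series; the 4-jet and mu = 6 give E_6.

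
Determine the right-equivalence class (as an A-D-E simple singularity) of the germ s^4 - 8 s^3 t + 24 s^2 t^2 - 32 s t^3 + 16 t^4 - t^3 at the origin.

The Hessian of f at 0 is [[0, 0], [0, 0]] with rank 0, so corank 2. A Groebner basis of the Jacobian ideal J(f) in C{s,t} is {s^3 - 6*s^2*t, t^2}; counting standard monomials gives mu = 6. Corank 2; j^3 = -t^3 is a perfect cube, so E-series; the 4-jet and mu = 6 give E_6.

E_{6}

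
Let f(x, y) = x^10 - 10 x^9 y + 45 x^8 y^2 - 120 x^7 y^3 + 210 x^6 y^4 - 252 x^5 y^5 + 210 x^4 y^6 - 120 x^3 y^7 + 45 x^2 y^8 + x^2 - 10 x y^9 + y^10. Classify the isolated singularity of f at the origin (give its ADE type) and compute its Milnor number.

The Hessian of f at 0 has rank 1. Corank 1: A-series; mu = 9 gives A_9.

Type A_9, Milnor number mu = 9.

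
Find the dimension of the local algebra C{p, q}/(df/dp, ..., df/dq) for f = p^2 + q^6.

The Hessian of f at 0 is [[2, 0], [0, 0]] with rank 1, so corank 1. A Groebner basis of the Jacobian ideal J(f) in C{p,q} is {q^5, p}; counting standard monomials gives mu = 5. Corank 1: A-series; mu = 5 gives A_5.

5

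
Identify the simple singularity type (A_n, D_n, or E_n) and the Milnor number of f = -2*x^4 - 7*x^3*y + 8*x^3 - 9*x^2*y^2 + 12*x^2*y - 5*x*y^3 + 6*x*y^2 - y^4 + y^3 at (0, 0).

Type E_7, Milnor number mu = 7.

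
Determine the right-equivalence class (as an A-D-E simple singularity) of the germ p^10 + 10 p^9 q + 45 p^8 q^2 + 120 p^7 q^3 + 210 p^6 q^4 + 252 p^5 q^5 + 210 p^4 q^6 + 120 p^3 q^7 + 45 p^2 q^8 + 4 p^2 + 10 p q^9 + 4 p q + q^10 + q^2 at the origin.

A_9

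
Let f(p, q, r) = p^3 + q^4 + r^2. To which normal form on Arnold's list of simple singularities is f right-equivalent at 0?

E_6

The Hessian of f at 0 has rank 1. Corank 2; j^3 = p^3 is a perfect cube, so E-series; the 4-jet and mu = 6 give E_6.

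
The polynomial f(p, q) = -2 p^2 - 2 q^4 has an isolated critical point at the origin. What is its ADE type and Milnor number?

Type A_3, Milnor number mu = 3.

The Hessian of f at 0 is [[-4, 0], [0, 0]] with rank 1, so corank 1. A Groebner basis of the Jacobian ideal J(f) in C{p,q} is {q^3, p}; counting standard monomials gives mu = 3. Corank 1: A-series; mu = 3 gives A_3.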